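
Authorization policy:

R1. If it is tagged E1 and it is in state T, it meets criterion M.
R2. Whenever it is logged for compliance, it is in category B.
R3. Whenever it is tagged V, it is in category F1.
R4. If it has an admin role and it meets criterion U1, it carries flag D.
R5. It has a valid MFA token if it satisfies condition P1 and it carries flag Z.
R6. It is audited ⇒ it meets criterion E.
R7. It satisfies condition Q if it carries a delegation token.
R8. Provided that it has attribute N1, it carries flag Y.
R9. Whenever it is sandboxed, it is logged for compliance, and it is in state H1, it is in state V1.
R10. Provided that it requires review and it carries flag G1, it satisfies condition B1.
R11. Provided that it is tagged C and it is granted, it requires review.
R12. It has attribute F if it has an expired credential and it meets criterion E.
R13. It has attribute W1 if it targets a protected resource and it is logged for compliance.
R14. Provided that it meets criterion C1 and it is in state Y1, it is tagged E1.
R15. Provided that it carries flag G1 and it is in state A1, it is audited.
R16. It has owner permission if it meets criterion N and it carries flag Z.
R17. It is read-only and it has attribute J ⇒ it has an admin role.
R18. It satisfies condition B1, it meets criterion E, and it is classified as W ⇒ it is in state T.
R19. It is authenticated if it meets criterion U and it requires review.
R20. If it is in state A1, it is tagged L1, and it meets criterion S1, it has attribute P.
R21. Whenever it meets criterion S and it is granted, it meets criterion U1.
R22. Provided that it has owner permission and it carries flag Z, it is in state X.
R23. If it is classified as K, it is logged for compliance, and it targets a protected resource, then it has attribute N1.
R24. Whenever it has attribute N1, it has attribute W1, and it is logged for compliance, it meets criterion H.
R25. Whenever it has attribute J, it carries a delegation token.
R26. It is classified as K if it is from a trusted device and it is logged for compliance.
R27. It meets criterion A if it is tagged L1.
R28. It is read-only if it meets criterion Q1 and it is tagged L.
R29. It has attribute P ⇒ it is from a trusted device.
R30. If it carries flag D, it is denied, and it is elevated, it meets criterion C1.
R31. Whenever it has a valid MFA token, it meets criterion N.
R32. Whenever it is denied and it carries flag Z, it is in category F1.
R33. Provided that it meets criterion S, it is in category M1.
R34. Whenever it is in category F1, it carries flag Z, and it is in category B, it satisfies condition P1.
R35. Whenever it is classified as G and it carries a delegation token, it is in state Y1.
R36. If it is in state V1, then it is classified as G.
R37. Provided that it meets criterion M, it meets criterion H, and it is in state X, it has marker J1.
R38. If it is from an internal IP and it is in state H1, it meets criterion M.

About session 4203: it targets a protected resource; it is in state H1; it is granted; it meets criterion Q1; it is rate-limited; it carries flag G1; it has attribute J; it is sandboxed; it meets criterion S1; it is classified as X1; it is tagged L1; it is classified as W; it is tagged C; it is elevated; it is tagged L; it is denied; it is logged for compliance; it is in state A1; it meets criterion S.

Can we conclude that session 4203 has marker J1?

No

Forward chaining from the given facts derives: is in category B, is in state V1, requires review, has attribute W1, is audited, has attribute P, meets criterion U1, carries a delegation token, meets criterion A, is read-only, is from a trusted device, is in category M1, is classified as G, meets criterion E, satisfies condition Q, satisfies condition B1, has an admin role, is in state T, is classified as K, is in state Y1, carries flag D, has attribute N1, meets criterion H, meets criterion C1, carries flag Y, is tagged E1, meets criterion M.
The only rule concluding "it has marker J1" is R37, which needs "it is in state X"; that is never established.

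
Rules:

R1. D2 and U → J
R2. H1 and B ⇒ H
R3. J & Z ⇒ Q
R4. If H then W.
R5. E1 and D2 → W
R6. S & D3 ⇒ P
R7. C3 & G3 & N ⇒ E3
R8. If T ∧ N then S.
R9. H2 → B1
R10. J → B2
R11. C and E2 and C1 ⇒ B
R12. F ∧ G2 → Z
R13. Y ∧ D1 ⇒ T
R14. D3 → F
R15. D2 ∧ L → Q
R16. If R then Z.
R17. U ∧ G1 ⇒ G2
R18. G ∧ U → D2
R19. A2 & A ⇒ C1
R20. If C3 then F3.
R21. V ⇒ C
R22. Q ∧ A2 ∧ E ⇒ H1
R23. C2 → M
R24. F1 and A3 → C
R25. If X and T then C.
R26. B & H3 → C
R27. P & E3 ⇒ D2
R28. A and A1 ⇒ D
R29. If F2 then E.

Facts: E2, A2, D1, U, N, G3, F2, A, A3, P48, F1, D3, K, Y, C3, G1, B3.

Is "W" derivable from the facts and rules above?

E3  (by R7: C3, G3, N)
T  (by R13: Y, D1)
F  (by R14: D3)
G2  (by R17: U, G1)
C1  (by R19: A2, A)
C  (by R24: F1, A3)
E  (by R29: F2)
S  (by R8: T, N)
B  (by R11: C, E2, C1)
Z  (by R12: F, G2)
P  (by R6: S, D3)
D2  (by R27: P, E3)
J  (by R1: D2, U)
Q  (by R3: J, Z)
H1  (by R22: Q, A2, E)
H  (by R2: H1, B)
W  (by R4: H)

Yes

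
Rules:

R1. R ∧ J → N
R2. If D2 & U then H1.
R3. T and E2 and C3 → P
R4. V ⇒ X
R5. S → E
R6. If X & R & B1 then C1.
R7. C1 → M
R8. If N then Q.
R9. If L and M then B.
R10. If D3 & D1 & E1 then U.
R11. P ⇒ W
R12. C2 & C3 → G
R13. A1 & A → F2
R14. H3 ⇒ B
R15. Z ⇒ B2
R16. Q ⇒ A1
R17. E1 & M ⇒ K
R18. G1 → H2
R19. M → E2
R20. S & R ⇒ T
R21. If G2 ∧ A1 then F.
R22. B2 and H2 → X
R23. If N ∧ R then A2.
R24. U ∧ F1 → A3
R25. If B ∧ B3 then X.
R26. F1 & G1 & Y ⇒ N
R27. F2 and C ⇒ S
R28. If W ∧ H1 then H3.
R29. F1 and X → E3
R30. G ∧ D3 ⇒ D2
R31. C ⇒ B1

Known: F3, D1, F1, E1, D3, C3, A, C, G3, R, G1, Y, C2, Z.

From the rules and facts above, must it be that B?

U  (by R10: D3, D1, E1)
G  (by R12: C2, C3)
B2  (by R15: Z)
H2  (by R18: G1)
X  (by R22: B2, H2)
N  (by R26: F1, G1, Y)
D2  (by R30: G, D3)
B1  (by R31: C)
H1  (by R2: D2, U)
C1  (by R6: X, R, B1)
M  (by R7: C1)
Q  (by R8: N)
A1  (by R16: Q)
E2  (by R19: M)
F2  (by R13: A1, A)
S  (by R27: F2, C)
T  (by R20: S, R)
P  (by R3: T, E2, C3)
W  (by R11: P)
H3  (by R28: W, H1)
B  (by R14: H3)

Yes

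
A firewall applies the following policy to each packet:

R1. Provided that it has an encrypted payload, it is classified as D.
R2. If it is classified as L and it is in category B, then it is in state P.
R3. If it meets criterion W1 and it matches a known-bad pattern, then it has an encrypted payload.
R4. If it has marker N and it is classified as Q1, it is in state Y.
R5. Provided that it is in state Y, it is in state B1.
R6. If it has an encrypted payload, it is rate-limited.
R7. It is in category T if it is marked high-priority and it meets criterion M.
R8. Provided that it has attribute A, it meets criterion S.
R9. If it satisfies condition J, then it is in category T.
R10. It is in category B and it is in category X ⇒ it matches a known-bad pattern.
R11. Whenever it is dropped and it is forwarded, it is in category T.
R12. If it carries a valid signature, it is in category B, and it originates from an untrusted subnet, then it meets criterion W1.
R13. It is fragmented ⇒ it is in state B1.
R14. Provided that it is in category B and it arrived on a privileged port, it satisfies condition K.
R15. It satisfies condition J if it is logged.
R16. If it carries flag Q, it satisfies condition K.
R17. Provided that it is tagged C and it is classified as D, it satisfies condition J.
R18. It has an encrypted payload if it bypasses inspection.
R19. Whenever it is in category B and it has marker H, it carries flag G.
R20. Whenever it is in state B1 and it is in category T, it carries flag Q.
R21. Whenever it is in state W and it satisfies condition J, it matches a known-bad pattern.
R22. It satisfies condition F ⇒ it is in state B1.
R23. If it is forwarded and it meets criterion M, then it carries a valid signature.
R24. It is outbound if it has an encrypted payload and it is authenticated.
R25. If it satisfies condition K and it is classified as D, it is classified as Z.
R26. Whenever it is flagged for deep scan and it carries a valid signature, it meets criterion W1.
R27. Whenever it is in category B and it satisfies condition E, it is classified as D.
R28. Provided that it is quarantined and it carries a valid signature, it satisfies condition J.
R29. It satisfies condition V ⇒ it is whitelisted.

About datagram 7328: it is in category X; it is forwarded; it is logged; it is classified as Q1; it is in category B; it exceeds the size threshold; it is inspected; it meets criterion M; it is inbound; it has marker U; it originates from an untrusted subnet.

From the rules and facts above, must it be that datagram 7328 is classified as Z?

Forward chaining from the given facts derives: matches a known-bad pattern, satisfies condition J, carries a valid signature, is in category T, meets criterion W1, has an encrypted payload, is rate-limited, is classified as D.
The only rule concluding "it is classified as Z" is R25, which needs "it satisfies condition K"; that is never established.

No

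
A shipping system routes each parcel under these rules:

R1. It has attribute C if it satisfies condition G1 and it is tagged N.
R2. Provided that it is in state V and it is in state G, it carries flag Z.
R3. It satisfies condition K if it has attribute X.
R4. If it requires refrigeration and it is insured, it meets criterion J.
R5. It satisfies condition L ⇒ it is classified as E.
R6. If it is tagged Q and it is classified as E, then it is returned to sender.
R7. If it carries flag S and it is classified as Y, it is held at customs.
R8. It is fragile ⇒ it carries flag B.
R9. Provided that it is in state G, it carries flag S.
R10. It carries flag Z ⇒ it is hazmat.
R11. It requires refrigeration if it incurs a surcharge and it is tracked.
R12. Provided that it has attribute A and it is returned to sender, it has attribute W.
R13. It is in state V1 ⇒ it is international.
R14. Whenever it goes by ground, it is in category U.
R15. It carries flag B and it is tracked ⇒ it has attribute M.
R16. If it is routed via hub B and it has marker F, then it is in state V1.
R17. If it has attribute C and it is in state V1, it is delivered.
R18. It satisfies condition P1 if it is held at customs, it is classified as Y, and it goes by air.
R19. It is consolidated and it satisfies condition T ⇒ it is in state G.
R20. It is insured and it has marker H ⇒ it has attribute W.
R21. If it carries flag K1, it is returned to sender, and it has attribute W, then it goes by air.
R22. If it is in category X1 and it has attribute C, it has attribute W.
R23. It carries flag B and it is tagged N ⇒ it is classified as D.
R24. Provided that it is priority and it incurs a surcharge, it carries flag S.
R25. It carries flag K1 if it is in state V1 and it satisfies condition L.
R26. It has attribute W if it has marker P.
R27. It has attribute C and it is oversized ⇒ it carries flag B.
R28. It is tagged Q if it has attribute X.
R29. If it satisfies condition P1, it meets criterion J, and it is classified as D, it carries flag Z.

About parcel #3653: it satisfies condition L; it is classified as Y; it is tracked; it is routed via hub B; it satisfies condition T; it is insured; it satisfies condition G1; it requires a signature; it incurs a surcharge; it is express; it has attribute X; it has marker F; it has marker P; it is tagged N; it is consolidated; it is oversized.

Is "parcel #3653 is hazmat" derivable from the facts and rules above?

Yes

By R1 (it satisfies condition G1, it is tagged N): it has attribute C.
By R5 (it satisfies condition L): it is classified as E.
By R11 (it incurs a surcharge, it is tracked): it requires refrigeration.
By R16 (it is routed via hub B, it has marker F): it is in state V1.
By R19 (it is consolidated, it satisfies condition T): it is in state G.
By R25 (it is in state V1, it satisfies condition L): it carries flag K1.
By R26 (it has marker P): it has attribute W.
By R27 (it has attribute C, it is oversized): it carries flag B.
By R28 (it has attribute X): it is tagged Q.
By R4 (it requires refrigeration, it is insured): it meets criterion J.
By R6 (it is tagged Q, it is classified as E): it is returned to sender.
By R9 (it is in state G): it carries flag S.
By R21 (it carries flag K1, it is returned to sender, it has attribute W): it goes by air.
By R23 (it carries flag B, it is tagged N): it is classified as D.
By R7 (it carries flag S, it is classified as Y): it is held at customs.
By R18 (it is held at customs, it is classified as Y, it goes by air): it satisfies condition P1.
By R29 (it satisfies condition P1, it meets criterion J, it is classified as D): it carries flag Z.
By R10 (it carries flag Z): it is hazmat.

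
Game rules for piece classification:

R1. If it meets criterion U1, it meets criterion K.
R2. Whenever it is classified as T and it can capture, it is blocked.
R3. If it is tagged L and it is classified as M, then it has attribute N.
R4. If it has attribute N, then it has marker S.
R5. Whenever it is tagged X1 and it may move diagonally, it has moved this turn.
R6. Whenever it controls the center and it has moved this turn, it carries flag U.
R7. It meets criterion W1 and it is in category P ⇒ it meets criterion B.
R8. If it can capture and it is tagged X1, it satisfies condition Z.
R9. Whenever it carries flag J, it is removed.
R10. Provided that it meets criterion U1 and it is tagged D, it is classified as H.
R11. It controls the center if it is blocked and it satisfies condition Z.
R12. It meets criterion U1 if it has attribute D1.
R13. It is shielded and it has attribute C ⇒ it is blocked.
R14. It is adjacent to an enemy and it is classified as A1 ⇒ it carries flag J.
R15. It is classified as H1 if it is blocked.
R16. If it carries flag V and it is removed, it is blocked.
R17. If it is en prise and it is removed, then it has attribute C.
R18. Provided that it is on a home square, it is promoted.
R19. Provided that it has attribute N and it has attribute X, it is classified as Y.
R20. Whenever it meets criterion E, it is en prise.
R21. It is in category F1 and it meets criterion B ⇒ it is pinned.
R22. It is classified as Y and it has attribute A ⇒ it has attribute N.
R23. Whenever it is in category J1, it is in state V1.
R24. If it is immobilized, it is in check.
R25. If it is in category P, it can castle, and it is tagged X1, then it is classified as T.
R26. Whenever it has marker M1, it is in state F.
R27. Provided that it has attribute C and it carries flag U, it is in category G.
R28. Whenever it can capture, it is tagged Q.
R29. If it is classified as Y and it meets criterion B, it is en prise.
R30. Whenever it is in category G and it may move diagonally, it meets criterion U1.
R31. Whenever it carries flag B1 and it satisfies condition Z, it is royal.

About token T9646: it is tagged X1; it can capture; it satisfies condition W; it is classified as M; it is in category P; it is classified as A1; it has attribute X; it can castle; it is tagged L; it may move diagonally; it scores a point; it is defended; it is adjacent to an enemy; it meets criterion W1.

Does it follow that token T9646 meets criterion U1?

Yes

By R3 (it is tagged L, it is classified as M): it has attribute N.
By R5 (it is tagged X1, it may move diagonally): it has moved this turn.
By R7 (it meets criterion W1, it is in category P): it meets criterion B.
By R8 (it can capture, it is tagged X1): it satisfies condition Z.
By R14 (it is adjacent to an enemy, it is classified as A1): it carries flag J.
By R19 (it has attribute N, it has attribute X): it is classified as Y.
By R25 (it is in category P, it can castle, it is tagged X1): it is classified as T.
By R29 (it is classified as Y, it meets criterion B): it is en prise.
By R2 (it is classified as T, it can capture): it is blocked.
By R9 (it carries flag J): it is removed.
By R11 (it is blocked, it satisfies condition Z): it controls the center.
By R17 (it is en prise, it is removed): it has attribute C.
By R6 (it controls the center, it has moved this turn): it carries flag U.
By R27 (it has attribute C, it carries flag U): it is in category G.
By R30 (it is in category G, it may move diagonally): it meets criterion U1.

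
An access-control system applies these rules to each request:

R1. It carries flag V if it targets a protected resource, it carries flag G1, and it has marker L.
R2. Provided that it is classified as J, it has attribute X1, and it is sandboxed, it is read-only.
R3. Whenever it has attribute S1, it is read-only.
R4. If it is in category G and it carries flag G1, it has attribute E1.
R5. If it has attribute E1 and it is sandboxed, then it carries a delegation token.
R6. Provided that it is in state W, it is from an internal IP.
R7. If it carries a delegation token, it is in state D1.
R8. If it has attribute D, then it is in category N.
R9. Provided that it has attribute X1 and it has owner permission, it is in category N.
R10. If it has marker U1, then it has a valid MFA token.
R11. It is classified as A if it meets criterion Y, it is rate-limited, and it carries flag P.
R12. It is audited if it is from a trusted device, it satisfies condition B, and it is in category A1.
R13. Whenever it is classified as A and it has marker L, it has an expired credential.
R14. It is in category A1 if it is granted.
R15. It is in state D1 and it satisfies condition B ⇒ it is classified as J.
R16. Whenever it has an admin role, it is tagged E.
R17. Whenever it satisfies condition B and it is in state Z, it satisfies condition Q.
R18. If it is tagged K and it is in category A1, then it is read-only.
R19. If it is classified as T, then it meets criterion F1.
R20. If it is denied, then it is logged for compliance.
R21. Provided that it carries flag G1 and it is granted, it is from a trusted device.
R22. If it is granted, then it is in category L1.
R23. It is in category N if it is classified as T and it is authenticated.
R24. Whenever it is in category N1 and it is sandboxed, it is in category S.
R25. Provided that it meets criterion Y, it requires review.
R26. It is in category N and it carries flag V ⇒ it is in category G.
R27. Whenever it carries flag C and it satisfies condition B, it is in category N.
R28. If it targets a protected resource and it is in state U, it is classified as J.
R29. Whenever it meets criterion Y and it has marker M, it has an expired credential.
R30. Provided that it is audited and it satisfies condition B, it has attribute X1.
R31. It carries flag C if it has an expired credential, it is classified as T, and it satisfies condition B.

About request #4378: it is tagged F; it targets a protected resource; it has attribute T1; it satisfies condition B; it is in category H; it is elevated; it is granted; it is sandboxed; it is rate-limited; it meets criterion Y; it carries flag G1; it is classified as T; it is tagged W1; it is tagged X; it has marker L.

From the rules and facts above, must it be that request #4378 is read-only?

Forward chaining from the given facts derives: carries flag V, is in category A1, meets criterion F1, is from a trusted device, is in category L1, requires review, is audited, has attribute X1.
Rules concluding "it is read-only": R2 needs "it is classified as J"; R3 needs "it has attribute S1"; R18 needs "it is tagged K" — none of these are established.

No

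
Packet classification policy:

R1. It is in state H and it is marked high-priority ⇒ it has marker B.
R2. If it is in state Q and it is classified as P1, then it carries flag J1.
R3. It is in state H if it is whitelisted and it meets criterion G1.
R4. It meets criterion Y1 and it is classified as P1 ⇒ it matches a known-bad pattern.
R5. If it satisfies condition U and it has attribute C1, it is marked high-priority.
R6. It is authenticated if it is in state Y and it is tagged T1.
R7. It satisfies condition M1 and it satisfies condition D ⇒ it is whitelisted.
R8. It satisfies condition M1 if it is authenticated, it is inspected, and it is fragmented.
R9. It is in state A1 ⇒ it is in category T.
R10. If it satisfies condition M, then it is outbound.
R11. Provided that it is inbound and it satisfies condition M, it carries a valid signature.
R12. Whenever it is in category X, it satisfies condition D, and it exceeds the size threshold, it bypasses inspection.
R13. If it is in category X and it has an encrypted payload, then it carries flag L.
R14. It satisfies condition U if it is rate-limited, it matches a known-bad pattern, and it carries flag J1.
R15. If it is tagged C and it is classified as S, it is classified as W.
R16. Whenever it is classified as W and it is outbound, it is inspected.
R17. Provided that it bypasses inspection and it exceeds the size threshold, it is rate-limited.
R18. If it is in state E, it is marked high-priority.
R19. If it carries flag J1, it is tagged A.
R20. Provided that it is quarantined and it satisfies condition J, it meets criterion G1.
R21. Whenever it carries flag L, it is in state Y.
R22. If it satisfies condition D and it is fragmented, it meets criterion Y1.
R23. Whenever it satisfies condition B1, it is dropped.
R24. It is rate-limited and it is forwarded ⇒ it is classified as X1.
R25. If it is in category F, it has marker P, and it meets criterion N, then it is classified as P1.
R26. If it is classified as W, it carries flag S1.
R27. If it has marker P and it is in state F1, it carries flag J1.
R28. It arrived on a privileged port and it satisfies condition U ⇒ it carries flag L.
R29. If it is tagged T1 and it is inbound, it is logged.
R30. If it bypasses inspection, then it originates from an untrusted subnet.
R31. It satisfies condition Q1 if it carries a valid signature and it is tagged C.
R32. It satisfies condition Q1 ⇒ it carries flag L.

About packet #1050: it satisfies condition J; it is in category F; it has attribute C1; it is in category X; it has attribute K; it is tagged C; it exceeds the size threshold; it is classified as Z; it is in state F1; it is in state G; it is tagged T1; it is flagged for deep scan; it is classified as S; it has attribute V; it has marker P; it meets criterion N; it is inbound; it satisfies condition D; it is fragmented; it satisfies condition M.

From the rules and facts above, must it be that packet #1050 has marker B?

Forward chaining from the given facts derives: is outbound, carries a valid signature, bypasses inspection, is classified as W, is inspected, is rate-limited, meets criterion Y1, is classified as P1, carries flag S1, carries flag J1, is logged, originates from an untrusted subnet, satisfies condition Q1, carries flag L, matches a known-bad pattern, satisfies condition U, is tagged A, is in state Y, is marked high-priority, is authenticated, satisfies condition M1, is whitelisted.
The only rule concluding "it has marker B" is R1, which needs "it is in state H"; that is never established.

No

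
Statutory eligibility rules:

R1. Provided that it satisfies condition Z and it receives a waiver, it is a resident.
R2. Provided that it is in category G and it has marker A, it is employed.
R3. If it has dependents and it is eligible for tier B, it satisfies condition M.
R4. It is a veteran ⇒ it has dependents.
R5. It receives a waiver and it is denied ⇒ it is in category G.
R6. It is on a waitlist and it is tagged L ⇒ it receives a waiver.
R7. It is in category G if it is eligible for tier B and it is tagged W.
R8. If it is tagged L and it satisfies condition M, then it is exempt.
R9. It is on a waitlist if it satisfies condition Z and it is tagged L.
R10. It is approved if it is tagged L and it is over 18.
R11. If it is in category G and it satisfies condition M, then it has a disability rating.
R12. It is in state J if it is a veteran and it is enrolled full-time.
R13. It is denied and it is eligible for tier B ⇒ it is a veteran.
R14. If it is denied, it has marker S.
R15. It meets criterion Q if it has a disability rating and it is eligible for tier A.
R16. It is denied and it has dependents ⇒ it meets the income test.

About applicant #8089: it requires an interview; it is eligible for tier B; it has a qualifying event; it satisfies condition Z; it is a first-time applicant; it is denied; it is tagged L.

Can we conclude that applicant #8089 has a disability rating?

Yes

By R9 (it satisfies condition Z, it is tagged L): it is on a waitlist.
By R13 (it is denied, it is eligible for tier B): it is a veteran.
By R4 (it is a veteran): it has dependents.
By R6 (it is on a waitlist, it is tagged L): it receives a waiver.
By R3 (it has dependents, it is eligible for tier B): it satisfies condition M.
By R5 (it receives a waiver, it is denied): it is in category G.
By R11 (it is in category G, it satisfies condition M): it has a disability rating.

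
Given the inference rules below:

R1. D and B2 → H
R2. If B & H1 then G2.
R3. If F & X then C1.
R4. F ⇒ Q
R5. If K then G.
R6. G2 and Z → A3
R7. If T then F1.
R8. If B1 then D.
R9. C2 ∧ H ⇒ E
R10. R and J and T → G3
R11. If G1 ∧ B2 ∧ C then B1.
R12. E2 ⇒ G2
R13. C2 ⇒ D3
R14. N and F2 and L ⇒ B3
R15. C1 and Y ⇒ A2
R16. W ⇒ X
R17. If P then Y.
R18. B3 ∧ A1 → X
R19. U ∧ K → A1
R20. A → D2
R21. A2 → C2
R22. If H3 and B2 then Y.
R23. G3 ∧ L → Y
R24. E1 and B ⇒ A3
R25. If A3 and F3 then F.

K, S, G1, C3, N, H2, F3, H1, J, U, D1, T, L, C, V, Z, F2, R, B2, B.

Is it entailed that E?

G2  (by R2: B, H1)
A3  (by R6: G2, Z)
G3  (by R10: R, J, T)
B1  (by R11: G1, B2, C)
B3  (by R14: N, F2, L)
A1  (by R19: U, K)
Y  (by R23: G3, L)
F  (by R25: A3, F3)
D  (by R8: B1)
X  (by R18: B3, A1)
H  (by R1: D, B2)
C1  (by R3: F, X)
A2  (by R15: C1, Y)
C2  (by R21: A2)
E  (by R9: C2, H)

Yes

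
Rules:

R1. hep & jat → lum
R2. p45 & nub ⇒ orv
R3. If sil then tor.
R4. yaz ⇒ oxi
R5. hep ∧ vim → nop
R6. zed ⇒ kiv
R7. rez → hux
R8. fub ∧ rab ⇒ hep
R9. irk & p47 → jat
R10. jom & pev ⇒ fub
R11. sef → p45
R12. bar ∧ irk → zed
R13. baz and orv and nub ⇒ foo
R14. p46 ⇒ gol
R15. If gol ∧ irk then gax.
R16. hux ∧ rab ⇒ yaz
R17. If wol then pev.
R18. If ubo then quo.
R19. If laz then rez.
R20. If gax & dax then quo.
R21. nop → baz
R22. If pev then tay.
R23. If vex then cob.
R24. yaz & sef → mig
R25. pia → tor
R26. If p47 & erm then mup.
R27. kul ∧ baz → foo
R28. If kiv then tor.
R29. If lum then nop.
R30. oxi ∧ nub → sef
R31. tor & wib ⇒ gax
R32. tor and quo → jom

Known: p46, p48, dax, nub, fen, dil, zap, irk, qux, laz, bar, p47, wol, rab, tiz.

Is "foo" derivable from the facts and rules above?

jat  (by R9: irk, p47)
zed  (by R12: bar, irk)
gol  (by R14: p46)
gax  (by R15: gol, irk)
pev  (by R17: wol)
rez  (by R19: laz)
quo  (by R20: gax, dax)
kiv  (by R6: zed)
hux  (by R7: rez)
yaz  (by R16: hux, rab)
tor  (by R28: kiv)
jom  (by R32: tor, quo)
oxi  (by R4: yaz)
fub  (by R10: jom, pev)
sef  (by R30: oxi, nub)
hep  (by R8: fub, rab)
p45  (by R11: sef)
lum  (by R1: hep, jat)
orv  (by R2: p45, nub)
nop  (by R29: lum)
baz  (by R21: nop)
foo  (by R13: baz, orv, nub)

Yes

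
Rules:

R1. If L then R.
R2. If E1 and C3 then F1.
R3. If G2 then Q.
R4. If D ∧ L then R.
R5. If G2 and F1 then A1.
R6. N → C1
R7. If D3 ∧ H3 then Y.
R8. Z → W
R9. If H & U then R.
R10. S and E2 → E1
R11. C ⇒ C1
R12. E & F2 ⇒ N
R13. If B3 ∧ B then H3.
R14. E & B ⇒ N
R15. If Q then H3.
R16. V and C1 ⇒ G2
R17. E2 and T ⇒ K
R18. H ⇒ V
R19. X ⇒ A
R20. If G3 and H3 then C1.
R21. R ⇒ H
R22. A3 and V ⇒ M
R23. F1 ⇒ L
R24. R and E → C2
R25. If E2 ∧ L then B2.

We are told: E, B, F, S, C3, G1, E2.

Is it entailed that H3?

E1  (by R10: S, E2)
N  (by R14: E, B)
F1  (by R2: E1, C3)
C1  (by R6: N)
L  (by R23: F1)
R  (by R1: L)
H  (by R21: R)
V  (by R18: H)
G2  (by R16: V, C1)
Q  (by R3: G2)
H3  (by R15: Q)

Yes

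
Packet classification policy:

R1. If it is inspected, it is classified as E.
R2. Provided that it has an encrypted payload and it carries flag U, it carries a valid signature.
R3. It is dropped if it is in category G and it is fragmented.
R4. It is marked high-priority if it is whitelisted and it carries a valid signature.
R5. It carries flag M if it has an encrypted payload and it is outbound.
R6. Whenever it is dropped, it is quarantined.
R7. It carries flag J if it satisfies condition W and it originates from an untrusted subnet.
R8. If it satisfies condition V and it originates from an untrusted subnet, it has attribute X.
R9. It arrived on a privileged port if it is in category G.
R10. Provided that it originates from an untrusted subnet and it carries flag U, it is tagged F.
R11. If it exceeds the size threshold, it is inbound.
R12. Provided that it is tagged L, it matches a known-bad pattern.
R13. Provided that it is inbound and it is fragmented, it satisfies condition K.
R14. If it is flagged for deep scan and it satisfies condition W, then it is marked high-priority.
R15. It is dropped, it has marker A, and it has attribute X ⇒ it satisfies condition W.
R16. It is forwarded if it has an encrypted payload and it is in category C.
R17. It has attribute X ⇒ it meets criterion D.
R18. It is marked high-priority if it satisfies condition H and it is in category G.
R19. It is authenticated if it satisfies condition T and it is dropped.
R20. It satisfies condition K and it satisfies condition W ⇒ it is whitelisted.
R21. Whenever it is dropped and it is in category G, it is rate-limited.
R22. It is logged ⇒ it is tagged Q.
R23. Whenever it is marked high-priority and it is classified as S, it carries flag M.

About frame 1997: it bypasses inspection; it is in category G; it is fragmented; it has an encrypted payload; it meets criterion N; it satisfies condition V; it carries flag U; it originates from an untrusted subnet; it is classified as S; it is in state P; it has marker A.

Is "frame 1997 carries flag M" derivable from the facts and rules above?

Forward chaining from the given facts derives: carries a valid signature, is dropped, is quarantined, has attribute X, arrived on a privileged port, is tagged F, satisfies condition W, meets criterion D, is rate-limited, carries flag J.
Rules concluding "it carries flag M": R5 needs "it is outbound"; R23 needs "it is marked high-priority" — none of these are established.

No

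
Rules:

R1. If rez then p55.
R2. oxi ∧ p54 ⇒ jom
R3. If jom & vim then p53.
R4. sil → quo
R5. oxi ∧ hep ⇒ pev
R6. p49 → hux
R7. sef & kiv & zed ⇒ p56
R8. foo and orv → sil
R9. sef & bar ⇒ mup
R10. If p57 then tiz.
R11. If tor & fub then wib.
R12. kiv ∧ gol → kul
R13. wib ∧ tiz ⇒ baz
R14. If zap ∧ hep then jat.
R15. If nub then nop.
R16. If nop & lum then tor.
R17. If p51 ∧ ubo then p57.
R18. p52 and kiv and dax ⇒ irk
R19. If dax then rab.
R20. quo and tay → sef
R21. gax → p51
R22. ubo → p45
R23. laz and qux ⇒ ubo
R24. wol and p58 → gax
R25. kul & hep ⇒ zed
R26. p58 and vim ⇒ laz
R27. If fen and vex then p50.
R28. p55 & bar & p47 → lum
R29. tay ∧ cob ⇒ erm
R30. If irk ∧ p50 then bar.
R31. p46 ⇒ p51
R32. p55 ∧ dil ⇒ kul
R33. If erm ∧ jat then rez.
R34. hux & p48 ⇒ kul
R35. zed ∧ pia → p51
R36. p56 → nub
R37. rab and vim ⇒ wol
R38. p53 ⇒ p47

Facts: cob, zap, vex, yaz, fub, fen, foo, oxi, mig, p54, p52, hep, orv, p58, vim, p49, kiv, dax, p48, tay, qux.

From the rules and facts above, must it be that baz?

Yes

jom  (by R2: oxi, p54)
p53  (by R3: jom, vim)
hux  (by R6: p49)
sil  (by R8: foo, orv)
jat  (by R14: zap, hep)
irk  (by R18: p52, kiv, dax)
rab  (by R19: dax)
laz  (by R26: p58, vim)
p50  (by R27: fen, vex)
erm  (by R29: tay, cob)
bar  (by R30: irk, p50)
rez  (by R33: erm, jat)
kul  (by R34: hux, p48)
wol  (by R37: rab, vim)
p47  (by R38: p53)
p55  (by R1: rez)
quo  (by R4: sil)
sef  (by R20: quo, tay)
ubo  (by R23: laz, qux)
gax  (by R24: wol, p58)
zed  (by R25: kul, hep)
lum  (by R28: p55, bar, p47)
p56  (by R7: sef, kiv, zed)
p51  (by R21: gax)
nub  (by R36: p56)
nop  (by R15: nub)
tor  (by R16: nop, lum)
p57  (by R17: p51, ubo)
tiz  (by R10: p57)
wib  (by R11: tor, fub)
baz  (by R13: wib, tiz)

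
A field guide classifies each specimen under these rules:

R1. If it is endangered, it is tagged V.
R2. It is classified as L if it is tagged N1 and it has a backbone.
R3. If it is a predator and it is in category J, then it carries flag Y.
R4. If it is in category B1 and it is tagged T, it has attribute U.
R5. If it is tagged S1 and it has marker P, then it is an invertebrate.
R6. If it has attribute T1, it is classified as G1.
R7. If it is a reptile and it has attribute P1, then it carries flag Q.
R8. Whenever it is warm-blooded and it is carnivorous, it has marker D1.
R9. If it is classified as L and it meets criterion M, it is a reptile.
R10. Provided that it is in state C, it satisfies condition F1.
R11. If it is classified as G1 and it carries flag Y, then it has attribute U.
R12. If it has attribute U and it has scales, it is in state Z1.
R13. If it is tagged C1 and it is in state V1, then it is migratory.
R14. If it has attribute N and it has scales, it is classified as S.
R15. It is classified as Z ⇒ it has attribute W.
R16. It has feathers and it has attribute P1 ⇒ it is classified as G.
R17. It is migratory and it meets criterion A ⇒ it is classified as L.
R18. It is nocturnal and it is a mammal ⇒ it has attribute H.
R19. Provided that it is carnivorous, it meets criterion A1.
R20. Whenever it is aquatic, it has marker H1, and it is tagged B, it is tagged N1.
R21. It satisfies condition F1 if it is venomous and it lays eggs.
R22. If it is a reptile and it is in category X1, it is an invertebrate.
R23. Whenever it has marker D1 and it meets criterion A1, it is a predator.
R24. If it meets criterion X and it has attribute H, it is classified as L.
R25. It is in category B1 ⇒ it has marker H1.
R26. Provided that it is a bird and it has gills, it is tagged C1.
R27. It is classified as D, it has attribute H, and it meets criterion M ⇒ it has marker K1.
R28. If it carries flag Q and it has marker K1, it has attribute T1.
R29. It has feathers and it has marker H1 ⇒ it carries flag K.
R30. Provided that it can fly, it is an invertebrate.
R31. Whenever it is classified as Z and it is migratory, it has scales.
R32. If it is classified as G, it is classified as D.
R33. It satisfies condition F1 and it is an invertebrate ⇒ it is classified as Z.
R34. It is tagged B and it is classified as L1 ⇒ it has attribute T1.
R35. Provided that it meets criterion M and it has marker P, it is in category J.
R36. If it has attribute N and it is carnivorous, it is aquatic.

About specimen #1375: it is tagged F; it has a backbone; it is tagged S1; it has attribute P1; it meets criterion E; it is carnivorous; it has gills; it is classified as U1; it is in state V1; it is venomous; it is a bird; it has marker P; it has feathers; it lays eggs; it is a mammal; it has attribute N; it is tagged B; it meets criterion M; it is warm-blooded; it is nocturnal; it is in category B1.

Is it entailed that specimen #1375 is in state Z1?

By R5 (it is tagged S1, it has marker P): it is an invertebrate.
By R8 (it is warm-blooded, it is carnivorous): it has marker D1.
By R16 (it has feathers, it has attribute P1): it is classified as G.
By R18 (it is nocturnal, it is a mammal): it has attribute H.
By R19 (it is carnivorous): it meets criterion A1.
By R21 (it is venomous, it lays eggs): it satisfies condition F1.
By R23 (it has marker D1, it meets criterion A1): it is a predator.
By R25 (it is in category B1): it has marker H1.
By R26 (it is a bird, it has gills): it is tagged C1.
By R32 (it is classified as G): it is classified as D.
By R33 (it satisfies condition F1, it is an invertebrate): it is classified as Z.
By R35 (it meets criterion M, it has marker P): it is in category J.
By R36 (it has attribute N, it is carnivorous): it is aquatic.
By R3 (it is a predator, it is in category J): it carries flag Y.
By R13 (it is tagged C1, it is in state V1): it is migratory.
By R20 (it is aquatic, it has marker H1, it is tagged B): it is tagged N1.
By R27 (it is classified as D, it has attribute H, it meets criterion M): it has marker K1.
By R31 (it is classified as Z, it is migratory): it has scales.
By R2 (it is tagged N1, it has a backbone): it is classified as L.
By R9 (it is classified as L, it meets criterion M): it is a reptile.
By R7 (it is a reptile, it has attribute P1): it carries flag Q.
By R28 (it carries flag Q, it has marker K1): it has attribute T1.
By R6 (it has attribute T1): it is classified as G1.
By R11 (it is classified as G1, it carries flag Y): it has attribute U.
By R12 (it has attribute U, it has scales): it is in state Z1.

Yes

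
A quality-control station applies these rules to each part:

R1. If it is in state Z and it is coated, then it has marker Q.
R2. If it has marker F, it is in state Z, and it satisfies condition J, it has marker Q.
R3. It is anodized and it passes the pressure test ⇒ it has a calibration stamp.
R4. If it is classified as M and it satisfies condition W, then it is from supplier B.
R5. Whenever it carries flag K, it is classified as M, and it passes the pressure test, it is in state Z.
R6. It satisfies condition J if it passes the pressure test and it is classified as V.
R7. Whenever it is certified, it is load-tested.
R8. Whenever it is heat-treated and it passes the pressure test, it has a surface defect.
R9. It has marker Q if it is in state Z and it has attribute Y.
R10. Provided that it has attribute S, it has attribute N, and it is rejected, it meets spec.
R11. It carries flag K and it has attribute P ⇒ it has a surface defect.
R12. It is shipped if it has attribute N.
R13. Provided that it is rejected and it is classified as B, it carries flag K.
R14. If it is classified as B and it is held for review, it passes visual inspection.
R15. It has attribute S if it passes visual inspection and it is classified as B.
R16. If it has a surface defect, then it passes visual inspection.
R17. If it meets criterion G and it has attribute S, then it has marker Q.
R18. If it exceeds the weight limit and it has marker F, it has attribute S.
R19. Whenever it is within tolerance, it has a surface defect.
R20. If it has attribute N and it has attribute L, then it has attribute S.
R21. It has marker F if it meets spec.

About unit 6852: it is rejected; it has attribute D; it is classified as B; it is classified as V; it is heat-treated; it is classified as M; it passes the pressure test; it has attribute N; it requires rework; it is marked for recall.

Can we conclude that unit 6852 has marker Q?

Yes

By R6 (it passes the pressure test, it is classified as V): it satisfies condition J.
By R8 (it is heat-treated, it passes the pressure test): it has a surface defect.
By R13 (it is rejected, it is classified as B): it carries flag K.
By R16 (it has a surface defect): it passes visual inspection.
By R5 (it carries flag K, it is classified as M, it passes the pressure test): it is in state Z.
By R15 (it passes visual inspection, it is classified as B): it has attribute S.
By R10 (it has attribute S, it has attribute N, it is rejected): it meets spec.
By R21 (it meets spec): it has marker F.
By R2 (it has marker F, it is in state Z, it satisfies condition J): it has marker Q.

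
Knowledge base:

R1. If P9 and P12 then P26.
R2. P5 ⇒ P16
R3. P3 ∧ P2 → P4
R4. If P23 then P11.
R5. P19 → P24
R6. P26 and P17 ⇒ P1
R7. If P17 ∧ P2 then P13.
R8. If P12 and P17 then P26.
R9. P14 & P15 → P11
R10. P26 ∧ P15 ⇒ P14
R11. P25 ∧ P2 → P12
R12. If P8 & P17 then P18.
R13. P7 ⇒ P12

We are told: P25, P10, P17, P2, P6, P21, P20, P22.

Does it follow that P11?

Forward chaining from the given facts derives: P13, P12, P26, P1.
Rules concluding P11: R4 needs P23; R9 needs P14 — none of these are established.

No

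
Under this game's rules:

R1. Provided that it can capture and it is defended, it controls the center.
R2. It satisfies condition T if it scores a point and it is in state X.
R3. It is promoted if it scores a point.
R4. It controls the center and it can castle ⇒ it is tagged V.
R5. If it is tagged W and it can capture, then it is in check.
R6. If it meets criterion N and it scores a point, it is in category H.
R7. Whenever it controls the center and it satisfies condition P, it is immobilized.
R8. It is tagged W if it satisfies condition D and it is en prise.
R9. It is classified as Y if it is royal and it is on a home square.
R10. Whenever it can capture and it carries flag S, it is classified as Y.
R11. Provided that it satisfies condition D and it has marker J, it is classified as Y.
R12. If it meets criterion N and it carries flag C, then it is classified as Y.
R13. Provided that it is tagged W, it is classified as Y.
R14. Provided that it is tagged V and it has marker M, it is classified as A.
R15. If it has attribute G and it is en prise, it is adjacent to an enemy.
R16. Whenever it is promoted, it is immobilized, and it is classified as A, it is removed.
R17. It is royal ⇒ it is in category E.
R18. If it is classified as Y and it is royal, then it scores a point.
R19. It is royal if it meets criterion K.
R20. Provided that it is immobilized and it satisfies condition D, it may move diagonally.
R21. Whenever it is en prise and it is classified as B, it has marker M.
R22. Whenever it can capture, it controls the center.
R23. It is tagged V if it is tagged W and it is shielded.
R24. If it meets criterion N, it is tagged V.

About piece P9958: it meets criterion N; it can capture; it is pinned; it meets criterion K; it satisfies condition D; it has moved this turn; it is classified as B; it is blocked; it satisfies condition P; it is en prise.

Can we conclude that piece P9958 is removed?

By R8 (it satisfies condition D, it is en prise): it is tagged W.
By R13 (it is tagged W): it is classified as Y.
By R19 (it meets criterion K): it is royal.
By R21 (it is en prise, it is classified as B): it has marker M.
By R22 (it can capture): it controls the center.
By R24 (it meets criterion N): it is tagged V.
By R7 (it controls the center, it satisfies condition P): it is immobilized.
By R14 (it is tagged V, it has marker M): it is classified as A.
By R18 (it is classified as Y, it is royal): it scores a point.
By R3 (it scores a point): it is promoted.
By R16 (it is promoted, it is immobilized, it is classified as A): it is removed.

Yes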